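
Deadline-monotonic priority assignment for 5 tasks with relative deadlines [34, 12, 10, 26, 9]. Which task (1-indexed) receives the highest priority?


Sort tasks by relative deadline (ascending):
  Task 5: deadline = 9
  Task 3: deadline = 10
  Task 2: deadline = 12
  Task 4: deadline = 26
  Task 1: deadline = 34
Priority order (highest first): [5, 3, 2, 4, 1]
Highest priority task = 5

5


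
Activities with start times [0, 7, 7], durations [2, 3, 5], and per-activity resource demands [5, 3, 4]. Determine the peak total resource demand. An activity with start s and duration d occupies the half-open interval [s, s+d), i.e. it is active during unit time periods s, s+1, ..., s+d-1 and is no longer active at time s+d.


Each activity i is active on [start_i, start_i + duration_i).
Compute total resource usage per time slot:
  t=0: active resources = [5], total = 5
  t=1: active resources = [5], total = 5
  t=2: active resources = [], total = 0
  t=3: active resources = [], total = 0
  t=4: active resources = [], total = 0
  t=5: active resources = [], total = 0
  t=6: active resources = [], total = 0
  t=7: active resources = [3, 4], total = 7
  t=8: active resources = [3, 4], total = 7
  t=9: active resources = [3, 4], total = 7
  t=10: active resources = [4], total = 4
  t=11: active resources = [4], total = 4
Peak resource demand = 7

7


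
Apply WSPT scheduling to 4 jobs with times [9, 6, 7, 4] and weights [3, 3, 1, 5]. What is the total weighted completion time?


Compute p/w ratios and sort ascending (WSPT): [(4, 5), (6, 3), (9, 3), (7, 1)]
Compute weighted completion times:
  Job (p=4,w=5): C=4, w*C=5*4=20
  Job (p=6,w=3): C=10, w*C=3*10=30
  Job (p=9,w=3): C=19, w*C=3*19=57
  Job (p=7,w=1): C=26, w*C=1*26=26
Total weighted completion time = 133

133


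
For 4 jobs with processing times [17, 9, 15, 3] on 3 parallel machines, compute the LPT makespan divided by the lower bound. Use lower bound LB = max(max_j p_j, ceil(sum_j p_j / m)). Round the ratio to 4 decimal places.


LPT order: [17, 15, 9, 3]
Machine loads after assignment: [17, 15, 12]
LPT makespan = 17
Lower bound = max(max_job, ceil(total/3)) = max(17, 15) = 17
Ratio = 17 / 17 = 1.0

1.0


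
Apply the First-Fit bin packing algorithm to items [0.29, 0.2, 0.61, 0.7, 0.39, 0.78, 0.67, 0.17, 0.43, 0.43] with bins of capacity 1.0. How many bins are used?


Place items sequentially using First-Fit:
  Item 0.29 -> new Bin 1
  Item 0.2 -> Bin 1 (now 0.49)
  Item 0.61 -> new Bin 2
  Item 0.7 -> new Bin 3
  Item 0.39 -> Bin 1 (now 0.88)
  Item 0.78 -> new Bin 4
  Item 0.67 -> new Bin 5
  Item 0.17 -> Bin 2 (now 0.78)
  Item 0.43 -> new Bin 6
  Item 0.43 -> Bin 6 (now 0.86)
Total bins used = 6

6


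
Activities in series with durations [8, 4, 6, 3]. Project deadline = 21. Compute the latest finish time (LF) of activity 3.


LF(activity 3) = deadline - sum of successor durations
Successors: activities 4 through 4 with durations [3]
Sum of successor durations = 3
LF = 21 - 3 = 18

18


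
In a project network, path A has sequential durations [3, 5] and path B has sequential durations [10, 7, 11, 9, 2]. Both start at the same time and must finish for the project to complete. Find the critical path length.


Path A total = 3 + 5 = 8
Path B total = 10 + 7 + 11 + 9 + 2 = 39
Critical path = longest path = max(8, 39) = 39

39


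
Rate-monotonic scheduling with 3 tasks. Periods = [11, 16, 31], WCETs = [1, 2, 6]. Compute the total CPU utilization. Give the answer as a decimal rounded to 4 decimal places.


Compute individual utilizations (exact fractions):
  Task 1: C/T = 1/11 (approx. 0.0909)
  Task 2: C/T = 2/16 = 1/8 (approx. 0.125)
  Task 3: C/T = 6/31 (approx. 0.1935)
Total utilization U = 1/11 + 1/8 + 6/31 = 1117/2728
Rounded to 4 decimal places: U = 0.4095
RM (Liu & Layland) bound for 3 tasks = 0.779763; compare with U = 1117/2728 (approx. 0.409457)
U <= bound, so schedulable by RM sufficient condition.

0.4095


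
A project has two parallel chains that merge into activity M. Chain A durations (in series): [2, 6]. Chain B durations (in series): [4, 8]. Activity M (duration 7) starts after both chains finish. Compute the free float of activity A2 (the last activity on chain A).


ES(A2) = sum of predecessors on chain A = 2
EF(A2) = ES + duration = 2 + 6 = 8
Successor of A2 is M. ES(M) = max(sum(A), sum(B)) = max(8, 12) = 12
Free float = ES(successor) - EF(current) = 12 - 8 = 4

4


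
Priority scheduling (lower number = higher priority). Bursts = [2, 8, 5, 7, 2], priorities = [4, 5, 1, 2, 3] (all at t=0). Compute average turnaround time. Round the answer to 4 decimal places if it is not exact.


Sort by priority (ascending = highest first):
Order: [(1, 5), (2, 7), (3, 2), (4, 2), (5, 8)]
Completion times:
  Priority 1, burst=5, C=5
  Priority 2, burst=7, C=12
  Priority 3, burst=2, C=14
  Priority 4, burst=2, C=16
  Priority 5, burst=8, C=24
Average turnaround = 71/5 = 14.2

14.2


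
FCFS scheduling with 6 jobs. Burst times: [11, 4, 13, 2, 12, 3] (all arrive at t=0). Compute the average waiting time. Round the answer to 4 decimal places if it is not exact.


FCFS order (as given): [11, 4, 13, 2, 12, 3]
Waiting times:
  Job 1: wait = 0
  Job 2: wait = 11
  Job 3: wait = 15
  Job 4: wait = 28
  Job 5: wait = 30
  Job 6: wait = 42
Sum of waiting times = 126
Average waiting time = 126/6 = 21.0

21.0


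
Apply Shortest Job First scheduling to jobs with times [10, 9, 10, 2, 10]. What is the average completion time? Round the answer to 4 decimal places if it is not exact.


SJF order (ascending): [2, 9, 10, 10, 10]
Completion times:
  Job 1: burst=2, C=2
  Job 2: burst=9, C=11
  Job 3: burst=10, C=21
  Job 4: burst=10, C=31
  Job 5: burst=10, C=41
Average completion = 106/5 = 21.2

21.2


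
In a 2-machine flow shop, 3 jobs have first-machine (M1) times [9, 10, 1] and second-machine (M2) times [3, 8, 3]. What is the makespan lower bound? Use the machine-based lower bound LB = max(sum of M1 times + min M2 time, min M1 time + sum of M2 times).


LB1 = sum(M1 times) + min(M2 times) = 20 + 3 = 23
LB2 = min(M1 times) + sum(M2 times) = 1 + 14 = 15
Lower bound = max(LB1, LB2) = max(23, 15) = 23

23


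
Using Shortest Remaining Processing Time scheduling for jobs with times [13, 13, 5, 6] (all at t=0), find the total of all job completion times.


Since all jobs arrive at t=0, SRPT equals SPT ordering.
SPT order: [5, 6, 13, 13]
Completion times:
  Job 1: p=5, C=5
  Job 2: p=6, C=11
  Job 3: p=13, C=24
  Job 4: p=13, C=37
Total completion time = 5 + 11 + 24 + 37 = 77

77


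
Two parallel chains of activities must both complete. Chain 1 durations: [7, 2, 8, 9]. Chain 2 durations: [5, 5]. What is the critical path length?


Path A total = 7 + 2 + 8 + 9 = 26
Path B total = 5 + 5 = 10
Critical path = longest path = max(26, 10) = 26

26


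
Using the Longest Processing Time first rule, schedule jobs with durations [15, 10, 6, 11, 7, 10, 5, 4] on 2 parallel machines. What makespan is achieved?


Sort jobs in decreasing order (LPT): [15, 11, 10, 10, 7, 6, 5, 4]
Assign each job to the least loaded machine:
  Machine 1: jobs [15, 10, 6, 4], load = 35
  Machine 2: jobs [11, 10, 7, 5], load = 33
Makespan = max load = 35

35


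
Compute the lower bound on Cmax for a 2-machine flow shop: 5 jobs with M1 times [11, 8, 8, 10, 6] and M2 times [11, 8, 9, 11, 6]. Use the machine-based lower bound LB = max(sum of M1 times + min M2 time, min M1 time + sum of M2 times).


LB1 = sum(M1 times) + min(M2 times) = 43 + 6 = 49
LB2 = min(M1 times) + sum(M2 times) = 6 + 45 = 51
Lower bound = max(LB1, LB2) = max(49, 51) = 51

51


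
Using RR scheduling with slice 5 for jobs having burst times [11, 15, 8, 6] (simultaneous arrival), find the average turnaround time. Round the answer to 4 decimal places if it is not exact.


Time quantum = 5
Execution trace:
  J1 runs 5 units, time = 5
  J2 runs 5 units, time = 10
  J3 runs 5 units, time = 15
  J4 runs 5 units, time = 20
  J1 runs 5 units, time = 25
  J2 runs 5 units, time = 30
  J3 runs 3 units, time = 33
  J4 runs 1 units, time = 34
  J1 runs 1 units, time = 35
  J2 runs 5 units, time = 40
Finish times: [35, 40, 33, 34]
Average turnaround = 142/4 = 35.5

35.5


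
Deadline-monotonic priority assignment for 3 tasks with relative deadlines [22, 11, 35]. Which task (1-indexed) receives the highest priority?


Sort tasks by relative deadline (ascending):
  Task 2: deadline = 11
  Task 1: deadline = 22
  Task 3: deadline = 35
Priority order (highest first): [2, 1, 3]
Highest priority task = 2

2


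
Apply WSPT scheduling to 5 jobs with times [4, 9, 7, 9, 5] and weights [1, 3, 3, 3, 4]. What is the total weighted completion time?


Compute p/w ratios and sort ascending (WSPT): [(5, 4), (7, 3), (9, 3), (9, 3), (4, 1)]
Compute weighted completion times:
  Job (p=5,w=4): C=5, w*C=4*5=20
  Job (p=7,w=3): C=12, w*C=3*12=36
  Job (p=9,w=3): C=21, w*C=3*21=63
  Job (p=9,w=3): C=30, w*C=3*30=90
  Job (p=4,w=1): C=34, w*C=1*34=34
Total weighted completion time = 243

243


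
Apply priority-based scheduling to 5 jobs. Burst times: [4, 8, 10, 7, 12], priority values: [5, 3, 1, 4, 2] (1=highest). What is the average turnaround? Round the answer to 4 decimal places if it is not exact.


Sort by priority (ascending = highest first):
Order: [(1, 10), (2, 12), (3, 8), (4, 7), (5, 4)]
Completion times:
  Priority 1, burst=10, C=10
  Priority 2, burst=12, C=22
  Priority 3, burst=8, C=30
  Priority 4, burst=7, C=37
  Priority 5, burst=4, C=41
Average turnaround = 140/5 = 28.0

28.0


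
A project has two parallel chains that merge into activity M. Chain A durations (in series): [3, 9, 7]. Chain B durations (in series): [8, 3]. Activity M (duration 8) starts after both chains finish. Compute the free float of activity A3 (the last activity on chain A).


ES(A3) = sum of predecessors on chain A = 12
EF(A3) = ES + duration = 12 + 7 = 19
Successor of A3 is M. ES(M) = max(sum(A), sum(B)) = max(19, 11) = 19
Free float = ES(successor) - EF(current) = 19 - 19 = 0

0


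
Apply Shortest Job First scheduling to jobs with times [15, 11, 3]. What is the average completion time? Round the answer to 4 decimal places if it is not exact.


SJF order (ascending): [3, 11, 15]
Completion times:
  Job 1: burst=3, C=3
  Job 2: burst=11, C=14
  Job 3: burst=15, C=29
Average completion = 46/3 = 15.3333

15.3333


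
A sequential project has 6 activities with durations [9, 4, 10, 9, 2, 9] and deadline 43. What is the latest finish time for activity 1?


LF(activity 1) = deadline - sum of successor durations
Successors: activities 2 through 6 with durations [4, 10, 9, 2, 9]
Sum of successor durations = 34
LF = 43 - 34 = 9

9


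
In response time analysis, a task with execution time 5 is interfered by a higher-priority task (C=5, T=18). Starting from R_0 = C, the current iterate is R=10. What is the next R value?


R_next = C + ceil(R_prev / T_hp) * C_hp
ceil(10 / 18) = ceil(0.5556) = 1
Interference = 1 * 5 = 5
R_next = 5 + 5 = 10
R_next = R_prev, so the iteration has converged (response time = 10).

10


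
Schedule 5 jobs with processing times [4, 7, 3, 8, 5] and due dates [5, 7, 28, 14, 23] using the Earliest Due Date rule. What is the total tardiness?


Sort by due date (EDD order): [(4, 5), (7, 7), (8, 14), (5, 23), (3, 28)]
Compute completion times and tardiness:
  Job 1: p=4, d=5, C=4, tardiness=max(0,4-5)=0
  Job 2: p=7, d=7, C=11, tardiness=max(0,11-7)=4
  Job 3: p=8, d=14, C=19, tardiness=max(0,19-14)=5
  Job 4: p=5, d=23, C=24, tardiness=max(0,24-23)=1
  Job 5: p=3, d=28, C=27, tardiness=max(0,27-28)=0
Total tardiness = 10

10


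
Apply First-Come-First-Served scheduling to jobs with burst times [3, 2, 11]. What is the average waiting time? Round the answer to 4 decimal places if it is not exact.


FCFS order (as given): [3, 2, 11]
Waiting times:
  Job 1: wait = 0
  Job 2: wait = 3
  Job 3: wait = 5
Sum of waiting times = 8
Average waiting time = 8/3 = 2.6667

2.6667


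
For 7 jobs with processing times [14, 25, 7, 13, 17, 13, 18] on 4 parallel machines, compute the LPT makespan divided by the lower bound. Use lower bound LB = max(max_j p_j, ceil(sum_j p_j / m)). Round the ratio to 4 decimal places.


LPT order: [25, 18, 17, 14, 13, 13, 7]
Machine loads after assignment: [25, 25, 30, 27]
LPT makespan = 30
Lower bound = max(max_job, ceil(total/4)) = max(25, 27) = 27
Ratio = 30 / 27 = 1.1111

1.1111


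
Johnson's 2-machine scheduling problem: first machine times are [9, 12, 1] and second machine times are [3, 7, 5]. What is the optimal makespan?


Apply Johnson's rule:
  Group 1 (a <= b): [(3, 1, 5)]
  Group 2 (a > b): [(2, 12, 7), (1, 9, 3)]
Optimal job order: [3, 2, 1]
Schedule:
  Job 3: M1 done at 1, M2 done at 6
  Job 2: M1 done at 13, M2 done at 20
  Job 1: M1 done at 22, M2 done at 25
Makespan = 25

25


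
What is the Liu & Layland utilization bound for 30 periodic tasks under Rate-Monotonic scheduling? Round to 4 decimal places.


Compute 2^(1/30) = 1.0233738920
Subtract 1: 1.0233738920 - 1 = 0.0233738920
Multiply by n: 30 * 0.0233738920 = 0.7012167600
Round to 4 dp: 0.7012

0.7012


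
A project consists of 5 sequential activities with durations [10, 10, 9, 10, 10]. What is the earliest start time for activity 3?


Activity 3 starts after activities 1 through 2 complete.
Predecessor durations: [10, 10]
ES = 10 + 10 = 20

20


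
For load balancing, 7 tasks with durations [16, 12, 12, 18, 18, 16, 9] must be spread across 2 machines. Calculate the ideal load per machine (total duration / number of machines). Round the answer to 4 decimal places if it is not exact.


Total processing time = 16 + 12 + 12 + 18 + 18 + 16 + 9 = 101
Number of machines = 2
Ideal balanced load = 101 / 2 = 50.5

50.5


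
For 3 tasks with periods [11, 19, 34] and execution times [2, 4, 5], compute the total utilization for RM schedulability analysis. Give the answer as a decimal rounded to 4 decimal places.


Compute individual utilizations (exact fractions):
  Task 1: C/T = 2/11 (approx. 0.1818)
  Task 2: C/T = 4/19 (approx. 0.2105)
  Task 3: C/T = 5/34 (approx. 0.1471)
Total utilization U = 2/11 + 4/19 + 5/34 = 3833/7106
Rounded to 4 decimal places: U = 0.5394
RM (Liu & Layland) bound for 3 tasks = 0.779763; compare with U = 3833/7106 (approx. 0.539403)
U <= bound, so schedulable by RM sufficient condition.

0.5394


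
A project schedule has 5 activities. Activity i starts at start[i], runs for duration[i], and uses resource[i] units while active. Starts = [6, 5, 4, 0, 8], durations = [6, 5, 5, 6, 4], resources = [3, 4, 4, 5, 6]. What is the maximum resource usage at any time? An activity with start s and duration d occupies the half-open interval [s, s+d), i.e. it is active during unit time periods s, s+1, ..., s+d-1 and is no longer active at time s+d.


Each activity i is active on [start_i, start_i + duration_i).
Compute total resource usage per time slot:
  t=0: active resources = [5], total = 5
  t=1: active resources = [5], total = 5
  t=2: active resources = [5], total = 5
  t=3: active resources = [5], total = 5
  t=4: active resources = [4, 5], total = 9
  t=5: active resources = [4, 4, 5], total = 13
  t=6: active resources = [3, 4, 4], total = 11
  t=7: active resources = [3, 4, 4], total = 11
  t=8: active resources = [3, 4, 4, 6], total = 17
  t=9: active resources = [3, 4, 6], total = 13
  t=10: active resources = [3, 6], total = 9
  t=11: active resources = [3, 6], total = 9
Peak resource demand = 17

17


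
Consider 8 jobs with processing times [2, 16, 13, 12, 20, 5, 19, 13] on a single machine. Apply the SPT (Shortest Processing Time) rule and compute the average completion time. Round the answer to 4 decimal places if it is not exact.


Sort jobs by processing time (SPT order): [2, 5, 12, 13, 13, 16, 19, 20]
Compute completion times sequentially:
  Job 1: processing = 2, completes at 2
  Job 2: processing = 5, completes at 7
  Job 3: processing = 12, completes at 19
  Job 4: processing = 13, completes at 32
  Job 5: processing = 13, completes at 45
  Job 6: processing = 16, completes at 61
  Job 7: processing = 19, completes at 80
  Job 8: processing = 20, completes at 100
Sum of completion times = 346
Average completion time = 346/8 = 43.25

43.25


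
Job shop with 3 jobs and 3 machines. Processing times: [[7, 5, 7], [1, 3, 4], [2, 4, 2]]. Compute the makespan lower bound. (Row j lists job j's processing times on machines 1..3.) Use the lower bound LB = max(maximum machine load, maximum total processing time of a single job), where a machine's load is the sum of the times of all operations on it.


Machine loads:
  Machine 1: 7 + 1 + 2 = 10
  Machine 2: 5 + 3 + 4 = 12
  Machine 3: 7 + 4 + 2 = 13
Max machine load = 13
Job totals:
  Job 1: 19
  Job 2: 8
  Job 3: 8
Max job total = 19
Lower bound = max(13, 19) = 19

19


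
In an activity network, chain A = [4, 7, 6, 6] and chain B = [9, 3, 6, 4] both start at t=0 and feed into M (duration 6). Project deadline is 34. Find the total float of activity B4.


Forward pass: ES(B4) = sum of predecessors on chain B = 18
EF = ES + duration = 18 + 4 = 22
Backward pass: LF(M) = deadline = 34; LS(M) = 34 - 6 = 28
LF(B4) = LS(M) - sum(successors on chain B) = 28 - 0 = 28
LS = LF - duration = 28 - 4 = 24
Total float = LS - ES = 24 - 18 = 6

6


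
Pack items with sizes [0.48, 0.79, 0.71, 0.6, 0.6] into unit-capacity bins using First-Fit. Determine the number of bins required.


Place items sequentially using First-Fit:
  Item 0.48 -> new Bin 1
  Item 0.79 -> new Bin 2
  Item 0.71 -> new Bin 3
  Item 0.6 -> new Bin 4
  Item 0.6 -> new Bin 5
Total bins used = 5

5


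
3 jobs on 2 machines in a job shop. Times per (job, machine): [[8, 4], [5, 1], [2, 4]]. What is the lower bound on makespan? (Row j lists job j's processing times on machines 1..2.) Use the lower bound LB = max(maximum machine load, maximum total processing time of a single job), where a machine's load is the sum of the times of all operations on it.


Machine loads:
  Machine 1: 8 + 5 + 2 = 15
  Machine 2: 4 + 1 + 4 = 9
Max machine load = 15
Job totals:
  Job 1: 12
  Job 2: 6
  Job 3: 6
Max job total = 12
Lower bound = max(15, 12) = 15

15


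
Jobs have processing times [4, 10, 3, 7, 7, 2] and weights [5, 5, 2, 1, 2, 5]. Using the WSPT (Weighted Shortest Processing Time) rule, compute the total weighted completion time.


Compute p/w ratios and sort ascending (WSPT): [(2, 5), (4, 5), (3, 2), (10, 5), (7, 2), (7, 1)]
Compute weighted completion times:
  Job (p=2,w=5): C=2, w*C=5*2=10
  Job (p=4,w=5): C=6, w*C=5*6=30
  Job (p=3,w=2): C=9, w*C=2*9=18
  Job (p=10,w=5): C=19, w*C=5*19=95
  Job (p=7,w=2): C=26, w*C=2*26=52
  Job (p=7,w=1): C=33, w*C=1*33=33
Total weighted completion time = 238

238


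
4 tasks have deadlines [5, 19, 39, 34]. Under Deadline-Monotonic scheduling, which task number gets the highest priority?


Sort tasks by relative deadline (ascending):
  Task 1: deadline = 5
  Task 2: deadline = 19
  Task 4: deadline = 34
  Task 3: deadline = 39
Priority order (highest first): [1, 2, 4, 3]
Highest priority task = 1

1


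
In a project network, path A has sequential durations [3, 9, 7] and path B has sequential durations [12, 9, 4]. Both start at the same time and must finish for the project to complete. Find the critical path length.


Path A total = 3 + 9 + 7 = 19
Path B total = 12 + 9 + 4 = 25
Critical path = longest path = max(19, 25) = 25

25


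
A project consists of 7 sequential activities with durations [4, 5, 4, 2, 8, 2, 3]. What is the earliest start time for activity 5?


Activity 5 starts after activities 1 through 4 complete.
Predecessor durations: [4, 5, 4, 2]
ES = 4 + 5 + 4 + 2 = 15

15


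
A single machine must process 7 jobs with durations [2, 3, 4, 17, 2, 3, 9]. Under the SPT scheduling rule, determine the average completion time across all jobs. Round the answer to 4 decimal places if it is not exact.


Sort jobs by processing time (SPT order): [2, 2, 3, 3, 4, 9, 17]
Compute completion times sequentially:
  Job 1: processing = 2, completes at 2
  Job 2: processing = 2, completes at 4
  Job 3: processing = 3, completes at 7
  Job 4: processing = 3, completes at 10
  Job 5: processing = 4, completes at 14
  Job 6: processing = 9, completes at 23
  Job 7: processing = 17, completes at 40
Sum of completion times = 100
Average completion time = 100/7 = 14.2857

14.2857


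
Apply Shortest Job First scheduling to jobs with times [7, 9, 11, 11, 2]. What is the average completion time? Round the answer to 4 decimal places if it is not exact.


SJF order (ascending): [2, 7, 9, 11, 11]
Completion times:
  Job 1: burst=2, C=2
  Job 2: burst=7, C=9
  Job 3: burst=9, C=18
  Job 4: burst=11, C=29
  Job 5: burst=11, C=40
Average completion = 98/5 = 19.6

19.6


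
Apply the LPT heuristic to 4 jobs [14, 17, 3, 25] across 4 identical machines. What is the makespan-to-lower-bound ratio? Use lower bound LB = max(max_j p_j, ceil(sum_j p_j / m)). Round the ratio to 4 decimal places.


LPT order: [25, 17, 14, 3]
Machine loads after assignment: [25, 17, 14, 3]
LPT makespan = 25
Lower bound = max(max_job, ceil(total/4)) = max(25, 15) = 25
Ratio = 25 / 25 = 1.0

1.0


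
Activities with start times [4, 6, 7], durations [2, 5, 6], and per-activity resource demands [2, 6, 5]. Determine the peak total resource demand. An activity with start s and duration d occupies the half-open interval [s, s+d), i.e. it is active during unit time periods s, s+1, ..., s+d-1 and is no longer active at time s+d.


Each activity i is active on [start_i, start_i + duration_i).
Compute total resource usage per time slot:
  t=0: active resources = [], total = 0
  t=1: active resources = [], total = 0
  t=2: active resources = [], total = 0
  t=3: active resources = [], total = 0
  t=4: active resources = [2], total = 2
  t=5: active resources = [2], total = 2
  t=6: active resources = [6], total = 6
  t=7: active resources = [6, 5], total = 11
  t=8: active resources = [6, 5], total = 11
  t=9: active resources = [6, 5], total = 11
  t=10: active resources = [6, 5], total = 11
  t=11: active resources = [5], total = 5
  t=12: active resources = [5], total = 5
Peak resource demand = 11

11


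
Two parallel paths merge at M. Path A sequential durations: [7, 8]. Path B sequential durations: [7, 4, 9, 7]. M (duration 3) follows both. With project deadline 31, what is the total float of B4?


Forward pass: ES(B4) = sum of predecessors on chain B = 20
EF = ES + duration = 20 + 7 = 27
Backward pass: LF(M) = deadline = 31; LS(M) = 31 - 3 = 28
LF(B4) = LS(M) - sum(successors on chain B) = 28 - 0 = 28
LS = LF - duration = 28 - 7 = 21
Total float = LS - ES = 21 - 20 = 1

1


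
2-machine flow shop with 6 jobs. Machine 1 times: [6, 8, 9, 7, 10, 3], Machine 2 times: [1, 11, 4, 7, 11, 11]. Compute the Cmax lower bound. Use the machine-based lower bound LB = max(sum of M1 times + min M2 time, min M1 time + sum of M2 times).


LB1 = sum(M1 times) + min(M2 times) = 43 + 1 = 44
LB2 = min(M1 times) + sum(M2 times) = 3 + 45 = 48
Lower bound = max(LB1, LB2) = max(44, 48) = 48

48


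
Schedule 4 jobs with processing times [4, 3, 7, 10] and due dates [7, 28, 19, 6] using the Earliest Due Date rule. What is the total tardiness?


Sort by due date (EDD order): [(10, 6), (4, 7), (7, 19), (3, 28)]
Compute completion times and tardiness:
  Job 1: p=10, d=6, C=10, tardiness=max(0,10-6)=4
  Job 2: p=4, d=7, C=14, tardiness=max(0,14-7)=7
  Job 3: p=7, d=19, C=21, tardiness=max(0,21-19)=2
  Job 4: p=3, d=28, C=24, tardiness=max(0,24-28)=0
Total tardiness = 13

13


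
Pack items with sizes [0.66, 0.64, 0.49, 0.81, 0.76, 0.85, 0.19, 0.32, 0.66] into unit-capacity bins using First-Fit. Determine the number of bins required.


Place items sequentially using First-Fit:
  Item 0.66 -> new Bin 1
  Item 0.64 -> new Bin 2
  Item 0.49 -> new Bin 3
  Item 0.81 -> new Bin 4
  Item 0.76 -> new Bin 5
  Item 0.85 -> new Bin 6
  Item 0.19 -> Bin 1 (now 0.85)
  Item 0.32 -> Bin 2 (now 0.96)
  Item 0.66 -> new Bin 7
Total bins used = 7

7


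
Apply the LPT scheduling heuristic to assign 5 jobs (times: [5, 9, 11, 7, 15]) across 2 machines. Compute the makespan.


Sort jobs in decreasing order (LPT): [15, 11, 9, 7, 5]
Assign each job to the least loaded machine:
  Machine 1: jobs [15, 7], load = 22
  Machine 2: jobs [11, 9, 5], load = 25
Makespan = max load = 25

25


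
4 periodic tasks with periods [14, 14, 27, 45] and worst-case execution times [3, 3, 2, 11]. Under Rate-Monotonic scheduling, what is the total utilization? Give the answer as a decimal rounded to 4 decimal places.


Compute individual utilizations (exact fractions):
  Task 1: C/T = 3/14 (approx. 0.2143)
  Task 2: C/T = 3/14 (approx. 0.2143)
  Task 3: C/T = 2/27 (approx. 0.0741)
  Task 4: C/T = 11/45 (approx. 0.2444)
Total utilization U = 3/14 + 3/14 + 2/27 + 11/45 = 706/945
Rounded to 4 decimal places: U = 0.7471
RM (Liu & Layland) bound for 4 tasks = 0.756828; compare with U = 706/945 (approx. 0.747090)
U <= bound, so schedulable by RM sufficient condition.

0.7471


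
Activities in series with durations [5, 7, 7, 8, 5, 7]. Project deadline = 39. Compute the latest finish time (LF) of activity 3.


LF(activity 3) = deadline - sum of successor durations
Successors: activities 4 through 6 with durations [8, 5, 7]
Sum of successor durations = 20
LF = 39 - 20 = 19

19


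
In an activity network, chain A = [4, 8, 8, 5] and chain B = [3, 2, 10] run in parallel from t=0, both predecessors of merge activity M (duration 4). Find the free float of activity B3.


ES(B3) = sum of predecessors on chain B = 5
EF(B3) = ES + duration = 5 + 10 = 15
Successor of B3 is M. ES(M) = max(sum(A), sum(B)) = max(25, 15) = 25
Free float = ES(successor) - EF(current) = 25 - 15 = 10

10


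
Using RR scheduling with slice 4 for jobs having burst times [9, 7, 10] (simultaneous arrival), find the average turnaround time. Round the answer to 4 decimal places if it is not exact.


Time quantum = 4
Execution trace:
  J1 runs 4 units, time = 4
  J2 runs 4 units, time = 8
  J3 runs 4 units, time = 12
  J1 runs 4 units, time = 16
  J2 runs 3 units, time = 19
  J3 runs 4 units, time = 23
  J1 runs 1 units, time = 24
  J3 runs 2 units, time = 26
Finish times: [24, 19, 26]
Average turnaround = 69/3 = 23.0

23.0


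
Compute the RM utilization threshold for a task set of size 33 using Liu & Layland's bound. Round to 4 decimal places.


Compute 2^(1/33) = 1.0212266063
Subtract 1: 1.0212266063 - 1 = 0.0212266063
Multiply by n: 33 * 0.0212266063 = 0.7004780079
Round to 4 dp: 0.7005

0.7005


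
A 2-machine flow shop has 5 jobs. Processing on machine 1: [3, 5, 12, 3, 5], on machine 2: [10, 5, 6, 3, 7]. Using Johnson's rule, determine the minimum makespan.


Apply Johnson's rule:
  Group 1 (a <= b): [(1, 3, 10), (4, 3, 3), (2, 5, 5), (5, 5, 7)]
  Group 2 (a > b): [(3, 12, 6)]
Optimal job order: [1, 4, 2, 5, 3]
Schedule:
  Job 1: M1 done at 3, M2 done at 13
  Job 4: M1 done at 6, M2 done at 16
  Job 2: M1 done at 11, M2 done at 21
  Job 5: M1 done at 16, M2 done at 28
  Job 3: M1 done at 28, M2 done at 34
Makespan = 34

34


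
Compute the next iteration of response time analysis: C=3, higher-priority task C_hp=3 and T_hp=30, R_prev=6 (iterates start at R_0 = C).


R_next = C + ceil(R_prev / T_hp) * C_hp
ceil(6 / 30) = ceil(0.2) = 1
Interference = 1 * 3 = 3
R_next = 3 + 3 = 6
R_next = R_prev, so the iteration has converged (response time = 6).

6


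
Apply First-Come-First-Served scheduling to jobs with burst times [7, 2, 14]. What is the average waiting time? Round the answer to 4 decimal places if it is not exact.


FCFS order (as given): [7, 2, 14]
Waiting times:
  Job 1: wait = 0
  Job 2: wait = 7
  Job 3: wait = 9
Sum of waiting times = 16
Average waiting time = 16/3 = 5.3333

5.3333


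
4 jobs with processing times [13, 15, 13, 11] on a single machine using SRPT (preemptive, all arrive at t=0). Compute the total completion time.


Since all jobs arrive at t=0, SRPT equals SPT ordering.
SPT order: [11, 13, 13, 15]
Completion times:
  Job 1: p=11, C=11
  Job 2: p=13, C=24
  Job 3: p=13, C=37
  Job 4: p=15, C=52
Total completion time = 11 + 24 + 37 + 52 = 124

124


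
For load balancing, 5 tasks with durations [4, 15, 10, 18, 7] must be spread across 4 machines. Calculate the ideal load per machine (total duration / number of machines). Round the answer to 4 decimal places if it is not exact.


Total processing time = 4 + 15 + 10 + 18 + 7 = 54
Number of machines = 4
Ideal balanced load = 54 / 4 = 13.5

13.5


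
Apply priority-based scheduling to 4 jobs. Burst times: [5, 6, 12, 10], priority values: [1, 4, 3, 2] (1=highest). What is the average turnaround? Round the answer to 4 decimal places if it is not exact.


Sort by priority (ascending = highest first):
Order: [(1, 5), (2, 10), (3, 12), (4, 6)]
Completion times:
  Priority 1, burst=5, C=5
  Priority 2, burst=10, C=15
  Priority 3, burst=12, C=27
  Priority 4, burst=6, C=33
Average turnaround = 80/4 = 20.0

20.0


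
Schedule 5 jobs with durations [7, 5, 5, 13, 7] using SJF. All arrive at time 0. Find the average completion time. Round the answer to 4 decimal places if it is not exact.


SJF order (ascending): [5, 5, 7, 7, 13]
Completion times:
  Job 1: burst=5, C=5
  Job 2: burst=5, C=10
  Job 3: burst=7, C=17
  Job 4: burst=7, C=24
  Job 5: burst=13, C=37
Average completion = 93/5 = 18.6

18.6


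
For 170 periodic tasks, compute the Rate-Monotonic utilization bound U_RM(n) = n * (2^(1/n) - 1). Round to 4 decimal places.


Compute 2^(1/170) = 1.0040856600
Subtract 1: 1.0040856600 - 1 = 0.0040856600
Multiply by n: 170 * 0.0040856600 = 0.6945622000
Round to 4 dp: 0.6946

0.6946


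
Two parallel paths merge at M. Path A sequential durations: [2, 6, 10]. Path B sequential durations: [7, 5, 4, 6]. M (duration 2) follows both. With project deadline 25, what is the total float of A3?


Forward pass: ES(A3) = sum of predecessors on chain A = 8
EF = ES + duration = 8 + 10 = 18
Backward pass: LF(M) = deadline = 25; LS(M) = 25 - 2 = 23
LF(A3) = LS(M) - sum(successors on chain A) = 23 - 0 = 23
LS = LF - duration = 23 - 10 = 13
Total float = LS - ES = 13 - 8 = 5

5


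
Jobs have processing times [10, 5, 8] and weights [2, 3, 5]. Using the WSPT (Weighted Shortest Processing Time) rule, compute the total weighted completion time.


Compute p/w ratios and sort ascending (WSPT): [(8, 5), (5, 3), (10, 2)]
Compute weighted completion times:
  Job (p=8,w=5): C=8, w*C=5*8=40
  Job (p=5,w=3): C=13, w*C=3*13=39
  Job (p=10,w=2): C=23, w*C=2*23=46
Total weighted completion time = 125

125


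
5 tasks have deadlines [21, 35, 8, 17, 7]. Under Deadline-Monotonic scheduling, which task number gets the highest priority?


Sort tasks by relative deadline (ascending):
  Task 5: deadline = 7
  Task 3: deadline = 8
  Task 4: deadline = 17
  Task 1: deadline = 21
  Task 2: deadline = 35
Priority order (highest first): [5, 3, 4, 1, 2]
Highest priority task = 5

5


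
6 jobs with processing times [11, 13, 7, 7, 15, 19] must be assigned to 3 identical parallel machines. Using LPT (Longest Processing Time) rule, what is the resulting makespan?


Sort jobs in decreasing order (LPT): [19, 15, 13, 11, 7, 7]
Assign each job to the least loaded machine:
  Machine 1: jobs [19, 7], load = 26
  Machine 2: jobs [15, 7], load = 22
  Machine 3: jobs [13, 11], load = 24
Makespan = max load = 26

26


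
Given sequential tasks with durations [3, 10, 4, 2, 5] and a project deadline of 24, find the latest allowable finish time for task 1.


LF(activity 1) = deadline - sum of successor durations
Successors: activities 2 through 5 with durations [10, 4, 2, 5]
Sum of successor durations = 21
LF = 24 - 21 = 3

3


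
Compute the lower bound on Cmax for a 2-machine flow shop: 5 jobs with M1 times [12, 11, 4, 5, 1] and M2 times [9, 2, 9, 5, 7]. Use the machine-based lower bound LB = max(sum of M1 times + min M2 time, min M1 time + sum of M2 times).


LB1 = sum(M1 times) + min(M2 times) = 33 + 2 = 35
LB2 = min(M1 times) + sum(M2 times) = 1 + 32 = 33
Lower bound = max(LB1, LB2) = max(35, 33) = 35

35


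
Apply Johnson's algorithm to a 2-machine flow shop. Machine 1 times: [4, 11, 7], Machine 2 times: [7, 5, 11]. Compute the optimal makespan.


Apply Johnson's rule:
  Group 1 (a <= b): [(1, 4, 7), (3, 7, 11)]
  Group 2 (a > b): [(2, 11, 5)]
Optimal job order: [1, 3, 2]
Schedule:
  Job 1: M1 done at 4, M2 done at 11
  Job 3: M1 done at 11, M2 done at 22
  Job 2: M1 done at 22, M2 done at 27
Makespan = 27

27


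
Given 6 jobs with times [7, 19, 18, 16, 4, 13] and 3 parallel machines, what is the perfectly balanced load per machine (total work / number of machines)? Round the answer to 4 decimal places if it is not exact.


Total processing time = 7 + 19 + 18 + 16 + 4 + 13 = 77
Number of machines = 3
Ideal balanced load = 77 / 3 = 25.6667

25.6667


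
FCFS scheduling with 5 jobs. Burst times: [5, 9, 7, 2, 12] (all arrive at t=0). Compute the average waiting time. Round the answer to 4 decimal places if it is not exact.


FCFS order (as given): [5, 9, 7, 2, 12]
Waiting times:
  Job 1: wait = 0
  Job 2: wait = 5
  Job 3: wait = 14
  Job 4: wait = 21
  Job 5: wait = 23
Sum of waiting times = 63
Average waiting time = 63/5 = 12.6

12.6


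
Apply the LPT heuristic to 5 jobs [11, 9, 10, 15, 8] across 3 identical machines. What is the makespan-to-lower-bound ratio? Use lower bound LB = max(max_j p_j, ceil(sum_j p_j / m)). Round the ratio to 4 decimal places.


LPT order: [15, 11, 10, 9, 8]
Machine loads after assignment: [15, 19, 19]
LPT makespan = 19
Lower bound = max(max_job, ceil(total/3)) = max(15, 18) = 18
Ratio = 19 / 18 = 1.0556

1.0556


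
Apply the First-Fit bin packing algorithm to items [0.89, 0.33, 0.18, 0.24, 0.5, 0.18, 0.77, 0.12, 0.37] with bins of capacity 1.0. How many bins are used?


Place items sequentially using First-Fit:
  Item 0.89 -> new Bin 1
  Item 0.33 -> new Bin 2
  Item 0.18 -> Bin 2 (now 0.51)
  Item 0.24 -> Bin 2 (now 0.75)
  Item 0.5 -> new Bin 3
  Item 0.18 -> Bin 2 (now 0.93)
  Item 0.77 -> new Bin 4
  Item 0.12 -> Bin 3 (now 0.62)
  Item 0.37 -> Bin 3 (now 0.99)
Total bins used = 4

4


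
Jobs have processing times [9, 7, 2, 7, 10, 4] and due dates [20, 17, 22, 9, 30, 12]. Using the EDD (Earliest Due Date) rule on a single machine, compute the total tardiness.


Sort by due date (EDD order): [(7, 9), (4, 12), (7, 17), (9, 20), (2, 22), (10, 30)]
Compute completion times and tardiness:
  Job 1: p=7, d=9, C=7, tardiness=max(0,7-9)=0
  Job 2: p=4, d=12, C=11, tardiness=max(0,11-12)=0
  Job 3: p=7, d=17, C=18, tardiness=max(0,18-17)=1
  Job 4: p=9, d=20, C=27, tardiness=max(0,27-20)=7
  Job 5: p=2, d=22, C=29, tardiness=max(0,29-22)=7
  Job 6: p=10, d=30, C=39, tardiness=max(0,39-30)=9
Total tardiness = 24

24


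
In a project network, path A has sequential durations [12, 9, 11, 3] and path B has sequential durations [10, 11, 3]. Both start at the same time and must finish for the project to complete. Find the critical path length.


Path A total = 12 + 9 + 11 + 3 = 35
Path B total = 10 + 11 + 3 = 24
Critical path = longest path = max(35, 24) = 35

35


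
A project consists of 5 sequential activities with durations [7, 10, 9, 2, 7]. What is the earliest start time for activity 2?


Activity 2 starts after activities 1 through 1 complete.
Predecessor durations: [7]
ES = 7 = 7

7


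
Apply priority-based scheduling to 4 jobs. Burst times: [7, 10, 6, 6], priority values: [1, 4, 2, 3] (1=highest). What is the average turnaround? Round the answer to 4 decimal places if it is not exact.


Sort by priority (ascending = highest first):
Order: [(1, 7), (2, 6), (3, 6), (4, 10)]
Completion times:
  Priority 1, burst=7, C=7
  Priority 2, burst=6, C=13
  Priority 3, burst=6, C=19
  Priority 4, burst=10, C=29
Average turnaround = 68/4 = 17.0

17.0


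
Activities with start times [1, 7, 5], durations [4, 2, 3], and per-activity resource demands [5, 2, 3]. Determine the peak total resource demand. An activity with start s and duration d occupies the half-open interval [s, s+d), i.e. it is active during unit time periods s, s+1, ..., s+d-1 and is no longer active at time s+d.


Each activity i is active on [start_i, start_i + duration_i).
Compute total resource usage per time slot:
  t=0: active resources = [], total = 0
  t=1: active resources = [5], total = 5
  t=2: active resources = [5], total = 5
  t=3: active resources = [5], total = 5
  t=4: active resources = [5], total = 5
  t=5: active resources = [3], total = 3
  t=6: active resources = [3], total = 3
  t=7: active resources = [2, 3], total = 5
  t=8: active resources = [2], total = 2
Peak resource demand = 5

5


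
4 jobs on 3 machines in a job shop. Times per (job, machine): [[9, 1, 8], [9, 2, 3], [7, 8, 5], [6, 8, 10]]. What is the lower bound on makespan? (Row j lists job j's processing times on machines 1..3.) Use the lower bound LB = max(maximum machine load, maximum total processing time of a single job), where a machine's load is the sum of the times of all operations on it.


Machine loads:
  Machine 1: 9 + 9 + 7 + 6 = 31
  Machine 2: 1 + 2 + 8 + 8 = 19
  Machine 3: 8 + 3 + 5 + 10 = 26
Max machine load = 31
Job totals:
  Job 1: 18
  Job 2: 14
  Job 3: 20
  Job 4: 24
Max job total = 24
Lower bound = max(31, 24) = 31

31


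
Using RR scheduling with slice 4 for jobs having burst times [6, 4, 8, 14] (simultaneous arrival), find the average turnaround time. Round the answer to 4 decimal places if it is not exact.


Time quantum = 4
Execution trace:
  J1 runs 4 units, time = 4
  J2 runs 4 units, time = 8
  J3 runs 4 units, time = 12
  J4 runs 4 units, time = 16
  J1 runs 2 units, time = 18
  J3 runs 4 units, time = 22
  J4 runs 4 units, time = 26
  J4 runs 4 units, time = 30
  J4 runs 2 units, time = 32
Finish times: [18, 8, 22, 32]
Average turnaround = 80/4 = 20.0

20.0


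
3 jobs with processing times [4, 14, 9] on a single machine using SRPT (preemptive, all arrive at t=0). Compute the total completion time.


Since all jobs arrive at t=0, SRPT equals SPT ordering.
SPT order: [4, 9, 14]
Completion times:
  Job 1: p=4, C=4
  Job 2: p=9, C=13
  Job 3: p=14, C=27
Total completion time = 4 + 13 + 27 = 44

44


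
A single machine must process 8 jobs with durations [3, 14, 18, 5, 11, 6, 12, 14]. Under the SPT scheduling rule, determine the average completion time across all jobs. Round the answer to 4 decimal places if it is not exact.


Sort jobs by processing time (SPT order): [3, 5, 6, 11, 12, 14, 14, 18]
Compute completion times sequentially:
  Job 1: processing = 3, completes at 3
  Job 2: processing = 5, completes at 8
  Job 3: processing = 6, completes at 14
  Job 4: processing = 11, completes at 25
  Job 5: processing = 12, completes at 37
  Job 6: processing = 14, completes at 51
  Job 7: processing = 14, completes at 65
  Job 8: processing = 18, completes at 83
Sum of completion times = 286
Average completion time = 286/8 = 35.75

35.75


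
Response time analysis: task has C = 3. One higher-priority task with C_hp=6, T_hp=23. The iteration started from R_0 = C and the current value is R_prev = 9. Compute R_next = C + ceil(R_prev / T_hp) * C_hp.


R_next = C + ceil(R_prev / T_hp) * C_hp
ceil(9 / 23) = ceil(0.3913) = 1
Interference = 1 * 6 = 6
R_next = 3 + 6 = 9
R_next = R_prev, so the iteration has converged (response time = 9).

9


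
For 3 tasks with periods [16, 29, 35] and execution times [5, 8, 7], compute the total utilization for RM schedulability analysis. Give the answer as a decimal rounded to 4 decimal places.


Compute individual utilizations (exact fractions):
  Task 1: C/T = 5/16 (approx. 0.3125)
  Task 2: C/T = 8/29 (approx. 0.2759)
  Task 3: C/T = 7/35 = 1/5 (approx. 0.2)
Total utilization U = 5/16 + 8/29 + 1/5 = 1829/2320
Rounded to 4 decimal places: U = 0.7884
RM (Liu & Layland) bound for 3 tasks = 0.779763; compare with U = 1829/2320 (approx. 0.788362)
bound < U <= 1, so the RM sufficient condition is not met (inconclusive; an exact test such as response-time analysis is needed).

0.7884
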